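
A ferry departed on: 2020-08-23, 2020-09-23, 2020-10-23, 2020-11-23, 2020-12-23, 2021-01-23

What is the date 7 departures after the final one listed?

Each date is the 23rd; the gaps (31, 30, 31, 30, 31) track the month lengths.
The rule is the 23rd of each month.
Next: February 2021 → 2021-02-23.
March 2021: 2021-03-23.
April 2021: 2021-04-23.
May 2021: 2021-05-23.
June 2021: 2021-06-23.
July 2021: 2021-07-23.
Next: August 2021 → 2021-08-23.

2021-08-23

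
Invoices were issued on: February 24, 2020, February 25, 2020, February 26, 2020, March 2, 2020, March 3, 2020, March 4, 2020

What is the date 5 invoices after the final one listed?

Gaps: 1, 1, 5, 1, 1 days — not constant, but cyclic with period 3.
The events fall on every Monday, Tuesday and Wednesday.
Next Monday: March 9, 2020.
The following Tuesday is March 10, 2020.
Next Wednesday: March 11, 2020.
Next Monday: March 16, 2020.
Next Tuesday: March 17, 2020.

March 17, 2020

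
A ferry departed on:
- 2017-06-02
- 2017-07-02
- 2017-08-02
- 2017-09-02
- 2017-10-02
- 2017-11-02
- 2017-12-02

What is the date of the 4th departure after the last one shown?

2018-04-02

Gaps: 30, 31, 31, 30, 31, 30 days — not constant. Every event is on the 2nd of the month.
Pattern: the 2nd of each month.
Next: January 2018 → 2018-01-02.
Next: February 2018 → 2018-02-02.
Next: March 2018 → 2018-03-02.
Next: April 2018 → 2018-04-02.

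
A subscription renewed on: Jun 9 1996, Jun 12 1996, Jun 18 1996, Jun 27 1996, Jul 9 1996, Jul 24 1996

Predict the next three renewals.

Aug 11 1996, Sep 1 1996, Sep 25 1996

Intervals are 3, 6, 9, 12, 15 days — an arithmetic progression with common difference 3.
Next gap: 18 days. Jul 24 1996 + 18 days = Aug 11 1996.
Next gap: 21 days. Aug 11 1996 + 21 days = Sep 1 1996.
Next gap: 24 days. Sep 1 1996 + 24 days = Sep 25 1996.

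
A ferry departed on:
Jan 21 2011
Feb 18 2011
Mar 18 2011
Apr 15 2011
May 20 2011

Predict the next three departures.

Jun 17 2011, Jul 15 2011, Aug 19 2011

These are Fridays at 28- or 35-day spacing (28, 28, 28, 35).
The pattern: 3rd Friday of the month.
June 2011 — 3rd Friday is Jun 17 2011.
3rd Friday of July 2011: Jul 15 2011.
August 2011 — 3rd Friday is Aug 19 2011.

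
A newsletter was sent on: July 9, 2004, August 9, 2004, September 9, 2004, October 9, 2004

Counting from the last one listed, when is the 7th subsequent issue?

The day-of-month is always 9 (31, 31, 30 days between events).
So this recurs on the 9th of each month.
Next: November 2004 → November 9, 2004.
December 2004: December 9, 2004.
Next: January 2005 → January 9, 2005.
February 2005: February 9, 2005.
March 2005: March 9, 2005.
Next: April 2005 → April 9, 2005.
Next: May 2005 → May 9, 2005.

May 9, 2005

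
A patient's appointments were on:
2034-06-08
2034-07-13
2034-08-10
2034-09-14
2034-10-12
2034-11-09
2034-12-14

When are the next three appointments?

All dates are Thursdays, 35, 28, 35, 28, 28, 35 days apart.
Specifically, the 2nd Thursday of each month.
January 2035 — 2nd Thursday is 2035-01-11.
February 2035 — 2nd Thursday is 2035-02-08.
March 2035 — 2nd Thursday is 2035-03-08.

2035-01-11, 2035-02-08, 2035-03-08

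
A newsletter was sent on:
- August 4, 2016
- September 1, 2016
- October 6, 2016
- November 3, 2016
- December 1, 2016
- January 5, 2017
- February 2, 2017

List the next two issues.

March 2, 2017; April 6, 2017

Gaps: 28, 35, 28, 28, 35, 28 days — a mix of 28 and 35. Every date is a Thursday.
Each is the 1st Thursday of its month.
1st Thursday of March 2017: March 2, 2017.
April 2017 — 1st Thursday is April 6, 2017.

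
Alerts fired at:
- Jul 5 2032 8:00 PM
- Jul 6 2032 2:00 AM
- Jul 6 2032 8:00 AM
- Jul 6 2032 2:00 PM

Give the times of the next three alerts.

Jul 6 2032 8:00 PM, Jul 7 2032 2:00 AM, Jul 7 2032 8:00 AM

Gaps: 6, 6, 6 hours — each event is 6 hours after the previous one.
Jul 6 2032 2:00 PM + 6 h = Jul 6 2032 8:00 PM.
Jul 6 2032 8:00 PM + 6 h = Jul 7 2032 2:00 AM.
Jul 7 2032 2:00 AM + 6 h = Jul 7 2032 8:00 AM.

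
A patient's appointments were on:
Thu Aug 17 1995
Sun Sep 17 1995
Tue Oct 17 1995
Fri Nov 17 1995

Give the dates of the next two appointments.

Each date is the 17th; the gaps (31, 30, 31) track the month lengths.
The rule is the 17th of each month.
Next: December 1995 → Sun Dec 17 1995.
Next: January 1996 → Wed Jan 17 1996.

Sun Dec 17 1995, Wed Jan 17 1996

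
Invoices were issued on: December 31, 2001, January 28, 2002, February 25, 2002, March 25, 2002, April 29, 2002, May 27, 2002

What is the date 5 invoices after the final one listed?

All Mondays; the gaps (28, 28, 28, 35, 28) vary with month length.
This is the last Monday of each month.
Last Monday of June 2002: June 24, 2002.
July 2002 ends with Monday July 29, 2002.
Last Monday of August 2002: August 26, 2002.
Last Monday of September 2002: September 30, 2002.
October 2002 ends with Monday October 28, 2002.

October 28, 2002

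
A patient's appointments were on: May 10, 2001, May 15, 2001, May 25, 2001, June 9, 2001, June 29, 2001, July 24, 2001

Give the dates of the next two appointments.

August 23, 2001; September 27, 2001

Intervals are 5, 10, 15, 20, 25 days — an arithmetic progression with common difference 5.
Next gap: 30 days. July 24, 2001 + 30 days = August 23, 2001.
Next gap: 35 days. August 23, 2001 + 35 days = September 27, 2001.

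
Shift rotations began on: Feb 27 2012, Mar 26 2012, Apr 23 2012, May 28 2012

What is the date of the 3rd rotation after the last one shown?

Aug 27 2012

All dates are Mondays, 28, 28, 35 days apart.
Specifically, the 4th Monday of each month.
4th Monday of June 2012: Jun 25 2012.
4th Monday of July 2012: Jul 23 2012.
4th Monday of August 2012: Aug 27 2012.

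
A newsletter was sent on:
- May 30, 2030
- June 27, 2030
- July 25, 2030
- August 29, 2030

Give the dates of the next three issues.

September 26, 2030; October 31, 2030; November 28, 2030

Every date is a Thursday; gaps 28, 28, 35 days.
Each is the last Thursday of its month (at least one falls on the 29th or later, ruling out '4th Thursday').
September 2030 ends with Thursday September 26, 2030.
Last Thursday of October 2030: October 31, 2030.
Last Thursday of November 2030: November 28, 2030.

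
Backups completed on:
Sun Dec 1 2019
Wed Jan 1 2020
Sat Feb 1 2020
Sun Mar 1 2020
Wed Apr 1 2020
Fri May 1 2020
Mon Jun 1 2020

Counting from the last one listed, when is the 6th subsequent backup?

Each date is the 1st; the gaps (31, 31, 29, 31, 30, 31) track the month lengths.
The rule is the 1st of each month.
July 2020: Wed Jul 1 2020.
Next: August 2020 → Sat Aug 1 2020.
September 2020: Tue Sep 1 2020.
October 2020: Thu Oct 1 2020.
November 2020: Sun Nov 1 2020.
December 2020: Tue Dec 1 2020.

Tue Dec 1 2020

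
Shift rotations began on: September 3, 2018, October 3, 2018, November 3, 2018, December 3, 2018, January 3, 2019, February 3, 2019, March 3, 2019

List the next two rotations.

Each date is the 3rd; the gaps (30, 31, 30, 31, 31, 28) track the month lengths.
The rule is the 3rd of each month.
Next: April 2019 → April 3, 2019.
Next: May 2019 → May 3, 2019.

April 3, 2019; May 3, 2019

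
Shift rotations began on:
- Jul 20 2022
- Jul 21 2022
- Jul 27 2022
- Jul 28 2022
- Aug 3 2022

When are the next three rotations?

Aug 4 2022, Aug 10 2022, Aug 11 2022

The gap pattern 1, 6, 1, 6 repeats every 2 events.
These are the Wednesdays and Thursdays of each week.
The following Thursday is Aug 4 2022.
The following Wednesday is Aug 10 2022.
Next Thursday: Aug 11 2022.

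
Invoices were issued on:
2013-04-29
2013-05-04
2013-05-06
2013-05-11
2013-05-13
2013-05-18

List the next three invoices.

Gaps: 5, 2, 5, 2, 5 days — not constant, but cyclic with period 2.
The events fall on every Monday and Saturday.
Next Monday: 2013-05-20.
Next Saturday: 2013-05-25.
Next Monday: 2013-05-27.

2013-05-20, 2013-05-25, 2013-05-27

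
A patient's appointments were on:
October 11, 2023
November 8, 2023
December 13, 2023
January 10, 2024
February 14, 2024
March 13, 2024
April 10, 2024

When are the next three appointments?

May 8, 2024; June 12, 2024; July 10, 2024

All dates are Wednesdays, 28, 35, 28, 35, 28, 28 days apart.
Specifically, the 2nd Wednesday of each month.
2nd Wednesday of May 2024: May 8, 2024.
2nd Wednesday of June 2024: June 12, 2024.
2nd Wednesday of July 2024: July 10, 2024.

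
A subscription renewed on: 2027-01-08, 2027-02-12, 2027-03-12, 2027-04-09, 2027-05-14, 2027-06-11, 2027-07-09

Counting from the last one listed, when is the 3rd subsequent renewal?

Gaps: 35, 28, 28, 35, 28, 28 days — a mix of 28 and 35. Every date is a Friday.
Each is the 2nd Friday of its month.
August 2027 — 2nd Friday is 2027-08-13.
2nd Friday of September 2027: 2027-09-10.
October 2027 — 2nd Friday is 2027-10-08.

2027-10-08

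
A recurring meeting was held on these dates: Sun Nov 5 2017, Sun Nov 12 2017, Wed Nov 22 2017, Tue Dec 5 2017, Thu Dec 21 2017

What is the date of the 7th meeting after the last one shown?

Thu Jul 5 2018

Gaps: 7, 10, 13, 16 days — each gap is 3 larger than the previous one.
Next gap: 19 days. Thu Dec 21 2017 + 19 days = Tue Jan 9 2018.
Next gap: 22 days. Tue Jan 9 2018 + 22 days = Wed Jan 31 2018.
Next gap: 25 days. Wed Jan 31 2018 + 25 days = Sun Feb 25 2018.
Next gap: 28 days. Sun Feb 25 2018 + 28 days = Sun Mar 25 2018.
Next gap: 31 days. Sun Mar 25 2018 + 31 days = Wed Apr 25 2018.
Next gap: 34 days. Wed Apr 25 2018 + 34 days = Tue May 29 2018.
Next gap: 37 days. Tue May 29 2018 + 37 days = Thu Jul 5 2018.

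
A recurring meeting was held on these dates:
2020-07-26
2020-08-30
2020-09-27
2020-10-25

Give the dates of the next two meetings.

Every date is a Sunday; gaps 35, 28, 28 days.
Each is the last Sunday of its month (at least one falls on the 29th or later, ruling out '4th Sunday').
Last Sunday of November 2020: 2020-11-29.
Last Sunday of December 2020: 2020-12-27.

2020-11-29, 2020-12-27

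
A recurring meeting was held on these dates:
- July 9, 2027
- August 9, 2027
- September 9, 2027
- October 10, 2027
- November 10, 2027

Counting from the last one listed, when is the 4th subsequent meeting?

The spacing is 31, 31, 31, 31 days — always 31 days.
November 10, 2027 + 31 days = December 11, 2027.
December 11, 2027 + 31 days = January 11, 2028.
January 11, 2028 + 31 days = February 11, 2028.
February 11, 2028 + 31 days = March 13, 2028.

March 13, 2028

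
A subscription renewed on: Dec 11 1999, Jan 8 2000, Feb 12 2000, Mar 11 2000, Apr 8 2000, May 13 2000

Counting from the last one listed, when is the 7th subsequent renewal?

Gaps: 28, 35, 28, 28, 35 days — a mix of 28 and 35. Every date is a Saturday.
Each is the 2nd Saturday of its month.
2nd Saturday of June 2000: Jun 10 2000.
2nd Saturday of July 2000: Jul 8 2000.
August 2000 — 2nd Saturday is Aug 12 2000.
2nd Saturday of September 2000: Sep 9 2000.
October 2000 — 2nd Saturday is Oct 14 2000.
November 2000 — 2nd Saturday is Nov 11 2000.
December 2000 — 2nd Saturday is Dec 9 2000.

Dec 9 2000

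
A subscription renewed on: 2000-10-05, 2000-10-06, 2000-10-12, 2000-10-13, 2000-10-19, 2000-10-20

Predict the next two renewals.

Gaps: 1, 6, 1, 6, 1 days — not constant, but cyclic with period 2.
The events fall on every Thursday and Friday.
Next Thursday: 2000-10-26.
Next Friday: 2000-10-27.

2000-10-26, 2000-10-27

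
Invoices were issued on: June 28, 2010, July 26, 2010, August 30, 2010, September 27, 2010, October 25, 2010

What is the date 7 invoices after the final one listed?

May 30, 2011

These are Mondays with 28, 35, 28, 28-day gaps.
Each is the final Monday of its month — August 30, 2010 is past the 28th, so '4th Monday' doesn't fit.
Last Monday of November 2010: November 29, 2010.
Last Monday of December 2010: December 27, 2010.
Last Monday of January 2011: January 31, 2011.
Last Monday of February 2011: February 28, 2011.
Last Monday of March 2011: March 28, 2011.
April 2011 ends with Monday April 25, 2011.
Last Monday of May 2011: May 30, 2011.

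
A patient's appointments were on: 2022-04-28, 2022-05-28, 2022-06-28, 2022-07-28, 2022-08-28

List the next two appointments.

2022-09-28, 2022-10-28

Gaps: 30, 31, 30, 31 days — not constant. Every event is on the 28th of the month.
Pattern: the 28th of each month.
Next: September 2022 → 2022-09-28.
Next: October 2022 → 2022-10-28.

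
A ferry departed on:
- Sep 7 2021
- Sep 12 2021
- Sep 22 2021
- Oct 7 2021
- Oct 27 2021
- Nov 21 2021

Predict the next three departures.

Dec 21 2021, Jan 25 2022, Mar 6 2022

The spacing grows by 5 each time: 5, 10, 15, 20, 25 days.
Next gap: 30 days. Nov 21 2021 + 30 days = Dec 21 2021.
Next gap: 35 days. Dec 21 2021 + 35 days = Jan 25 2022.
Next gap: 40 days. Jan 25 2022 + 40 days = Mar 6 2022.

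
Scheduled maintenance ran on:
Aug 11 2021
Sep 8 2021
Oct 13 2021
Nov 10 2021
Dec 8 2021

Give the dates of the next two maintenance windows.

Jan 12 2022, Feb 9 2022

These are Wednesdays at 28- or 35-day spacing (28, 35, 28, 28).
The pattern: 2nd Wednesday of the month.
January 2022 — 2nd Wednesday is Jan 12 2022.
February 2022 — 2nd Wednesday is Feb 9 2022.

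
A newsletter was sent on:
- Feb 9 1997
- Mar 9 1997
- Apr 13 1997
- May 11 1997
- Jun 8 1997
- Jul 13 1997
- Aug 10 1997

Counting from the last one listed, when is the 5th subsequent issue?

These are Sundays at 28- or 35-day spacing (28, 35, 28, 28, 35, 28).
The pattern: 2nd Sunday of the month.
September 1997 — 2nd Sunday is Sep 14 1997.
2nd Sunday of October 1997: Oct 12 1997.
2nd Sunday of November 1997: Nov 9 1997.
2nd Sunday of December 1997: Dec 14 1997.
2nd Sunday of January 1998: Jan 11 1998.

Jan 11 1998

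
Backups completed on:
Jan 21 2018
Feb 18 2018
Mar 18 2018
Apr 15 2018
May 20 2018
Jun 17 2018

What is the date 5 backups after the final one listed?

Nov 18 2018

Gaps: 28, 28, 28, 35, 28 days — a mix of 28 and 35. Every date is a Sunday.
Each is the 3rd Sunday of its month.
July 2018 — 3rd Sunday is Jul 15 2018.
August 2018 — 3rd Sunday is Aug 19 2018.
3rd Sunday of September 2018: Sep 16 2018.
3rd Sunday of October 2018: Oct 21 2018.
3rd Sunday of November 2018: Nov 18 2018.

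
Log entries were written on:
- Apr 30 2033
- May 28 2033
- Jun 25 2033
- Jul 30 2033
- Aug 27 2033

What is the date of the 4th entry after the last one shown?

All Saturdays; the gaps (28, 28, 35, 28) vary with month length.
This is the last Saturday of each month.
Last Saturday of September 2033: Sep 24 2033.
October 2033 ends with Saturday Oct 29 2033.
November 2033 ends with Saturday Nov 26 2033.
December 2033 ends with Saturday Dec 31 2033.

Dec 31 2033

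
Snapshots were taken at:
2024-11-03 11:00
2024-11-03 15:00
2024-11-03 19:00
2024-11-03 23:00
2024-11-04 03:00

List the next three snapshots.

2024-11-04 07:00, 2024-11-04 11:00, 2024-11-04 15:00

Gaps: 4, 4, 4, 4 hours — each event is 4 hours after the previous one.
2024-11-04 03:00 + 4 h = 2024-11-04 07:00.
2024-11-04 07:00 + 4 h = 2024-11-04 11:00.
2024-11-04 11:00 + 4 h = 2024-11-04 15:00.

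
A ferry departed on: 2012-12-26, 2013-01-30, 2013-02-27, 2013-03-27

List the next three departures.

2013-04-24, 2013-05-29, 2013-06-26

Every date is a Wednesday; gaps 35, 28, 28 days.
Each is the last Wednesday of its month (at least one falls on the 29th or later, ruling out '4th Wednesday').
Last Wednesday of April 2013: 2013-04-24.
May 2013 ends with Wednesday 2013-05-29.
Last Wednesday of June 2013: 2013-06-26.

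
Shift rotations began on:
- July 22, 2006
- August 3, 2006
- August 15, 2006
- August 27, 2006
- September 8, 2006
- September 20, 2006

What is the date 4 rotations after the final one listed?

Every event comes 12 days after the last (12, 12, 12, 12, 12).
September 20, 2006 + 12 days = October 2, 2006.
October 2, 2006 + 12 days = October 14, 2006.
October 14, 2006 + 12 days = October 26, 2006.
October 26, 2006 + 12 days = November 7, 2006.

November 7, 2006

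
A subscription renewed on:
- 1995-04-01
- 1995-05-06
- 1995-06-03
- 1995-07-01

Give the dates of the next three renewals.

1995-08-05, 1995-09-02, 1995-10-07

Gaps: 35, 28, 28 days — a mix of 28 and 35. Every date is a Saturday.
Each is the 1st Saturday of its month.
1st Saturday of August 1995: 1995-08-05.
September 1995 — 1st Saturday is 1995-09-02.
October 1995 — 1st Saturday is 1995-10-07.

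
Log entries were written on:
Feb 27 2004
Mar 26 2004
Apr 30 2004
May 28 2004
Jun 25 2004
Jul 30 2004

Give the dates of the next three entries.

Aug 27 2004, Sep 24 2004, Oct 29 2004

These are Fridays with 28, 35, 28, 28, 35-day gaps.
Each is the final Friday of its month — Apr 30 2004 is past the 28th, so '4th Friday' doesn't fit.
Last Friday of August 2004: Aug 27 2004.
Last Friday of September 2004: Sep 24 2004.
October 2004 ends with Friday Oct 29 2004.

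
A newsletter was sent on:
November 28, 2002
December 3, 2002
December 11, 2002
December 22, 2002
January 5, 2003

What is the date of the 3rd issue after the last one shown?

March 6, 2003

Intervals are 5, 8, 11, 14 days — an arithmetic progression with common difference 3.
Next gap: 17 days. January 5, 2003 + 17 days = January 22, 2003.
Next gap: 20 days. January 22, 2003 + 20 days = February 11, 2003.
Next gap: 23 days. February 11, 2003 + 23 days = March 6, 2003.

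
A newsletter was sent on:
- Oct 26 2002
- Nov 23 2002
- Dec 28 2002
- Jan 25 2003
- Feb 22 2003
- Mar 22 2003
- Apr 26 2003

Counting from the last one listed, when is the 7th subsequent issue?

Nov 22 2003

Gaps: 28, 35, 28, 28, 28, 35 days — a mix of 28 and 35. Every date is a Saturday.
Each is the 4th Saturday of its month.
4th Saturday of May 2003: May 24 2003.
4th Saturday of June 2003: Jun 28 2003.
July 2003 — 4th Saturday is Jul 26 2003.
4th Saturday of August 2003: Aug 23 2003.
September 2003 — 4th Saturday is Sep 27 2003.
4th Saturday of October 2003: Oct 25 2003.
November 2003 — 4th Saturday is Nov 22 2003.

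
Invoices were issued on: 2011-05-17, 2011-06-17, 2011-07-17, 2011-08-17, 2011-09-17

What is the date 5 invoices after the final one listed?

2012-02-17

Gaps: 31, 30, 31, 31 days — not constant. Every event is on the 17th of the month.
Pattern: the 17th of each month.
Next: October 2011 → 2011-10-17.
November 2011: 2011-11-17.
Next: December 2011 → 2011-12-17.
Next: January 2012 → 2012-01-17.
Next: February 2012 → 2012-02-17.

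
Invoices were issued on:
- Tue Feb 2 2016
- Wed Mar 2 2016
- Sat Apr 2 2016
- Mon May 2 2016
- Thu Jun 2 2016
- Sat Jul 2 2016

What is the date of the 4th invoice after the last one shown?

Each date is the 2nd; the gaps (29, 31, 30, 31, 30) track the month lengths.
The rule is the 2nd of each month.
August 2016: Tue Aug 2 2016.
Next: September 2016 → Fri Sep 2 2016.
October 2016: Sun Oct 2 2016.
November 2016: Wed Nov 2 2016.

Wed Nov 2 2016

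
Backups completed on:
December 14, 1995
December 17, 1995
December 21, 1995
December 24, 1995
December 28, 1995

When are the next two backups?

December 31, 1995; January 4, 1996

Gaps: 3, 4, 3, 4 days — not constant, but cyclic with period 2.
The events fall on every Thursday and Sunday.
Next Sunday: December 31, 1995.
The following Thursday is January 4, 1996.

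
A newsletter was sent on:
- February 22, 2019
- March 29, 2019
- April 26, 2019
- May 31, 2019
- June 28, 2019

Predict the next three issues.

July 26, 2019; August 30, 2019; September 27, 2019

Every date is a Friday; gaps 35, 28, 35, 28 days.
Each is the last Friday of its month (at least one falls on the 29th or later, ruling out '4th Friday').
July 2019 ends with Friday July 26, 2019.
August 2019 ends with Friday August 30, 2019.
Last Friday of September 2019: September 27, 2019.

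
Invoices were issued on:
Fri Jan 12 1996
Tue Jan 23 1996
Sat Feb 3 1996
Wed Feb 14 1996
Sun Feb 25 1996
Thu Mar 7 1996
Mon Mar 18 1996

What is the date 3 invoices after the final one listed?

Sat Apr 20 1996

The spacing is 11, 11, 11, 11, 11, 11 days — always 11 days.
Mon Mar 18 1996 + 11 days = Fri Mar 29 1996.
Fri Mar 29 1996 + 11 days = Tue Apr 9 1996.
Tue Apr 9 1996 + 11 days = Sat Apr 20 1996.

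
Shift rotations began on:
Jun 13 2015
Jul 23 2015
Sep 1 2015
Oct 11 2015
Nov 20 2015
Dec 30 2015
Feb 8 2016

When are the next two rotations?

Mar 19 2016, Apr 28 2016

Gaps between consecutive events: 40, 40, 40, 40, 40, 40 days — a constant 40-day interval.
Feb 8 2016 + 40 days = Mar 19 2016.
Mar 19 2016 + 40 days = Apr 28 2016.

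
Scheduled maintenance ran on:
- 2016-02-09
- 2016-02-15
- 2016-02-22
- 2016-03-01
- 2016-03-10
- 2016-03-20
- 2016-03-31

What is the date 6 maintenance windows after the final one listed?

The spacing grows by 1 each time: 6, 7, 8, 9, 10, 11 days.
Next gap: 12 days. 2016-03-31 + 12 days = 2016-04-12.
Next gap: 13 days. 2016-04-12 + 13 days = 2016-04-25.
Next gap: 14 days. 2016-04-25 + 14 days = 2016-05-09.
Next gap: 15 days. 2016-05-09 + 15 days = 2016-05-24.
Next gap: 16 days. 2016-05-24 + 16 days = 2016-06-09.
Next gap: 17 days. 2016-06-09 + 17 days = 2016-06-26.

2016-06-26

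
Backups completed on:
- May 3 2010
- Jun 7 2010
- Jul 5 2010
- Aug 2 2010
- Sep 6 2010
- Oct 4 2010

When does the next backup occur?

These are Mondays at 28- or 35-day spacing (35, 28, 28, 35, 28).
The pattern: 1st Monday of the month.
November 2010 — 1st Monday is Nov 1 2010.

Nov 1 2010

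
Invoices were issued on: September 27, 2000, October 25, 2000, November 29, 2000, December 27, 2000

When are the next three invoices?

These are Wednesdays with 28, 35, 28-day gaps.
Each is the final Wednesday of its month — November 29, 2000 is past the 28th, so '4th Wednesday' doesn't fit.
January 2001 ends with Wednesday January 31, 2001.
February 2001 ends with Wednesday February 28, 2001.
Last Wednesday of March 2001: March 28, 2001.

January 31, 2001; February 28, 2001; March 28, 2001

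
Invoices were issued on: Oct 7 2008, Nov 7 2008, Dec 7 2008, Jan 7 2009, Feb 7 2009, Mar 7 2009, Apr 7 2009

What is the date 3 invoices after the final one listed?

The day-of-month is always 7 (31, 30, 31, 31, 28, 31 days between events).
So this recurs on the 7th of each month.
Next: May 2009 → May 7 2009.
June 2009: Jun 7 2009.
July 2009: Jul 7 2009.

Jul 7 2009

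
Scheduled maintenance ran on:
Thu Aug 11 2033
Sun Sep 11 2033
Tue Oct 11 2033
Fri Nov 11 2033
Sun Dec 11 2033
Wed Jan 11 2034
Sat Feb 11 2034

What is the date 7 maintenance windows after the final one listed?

Mon Sep 11 2034

Gaps: 31, 30, 31, 30, 31, 31 days — not constant. Every event is on the 11th of the month.
Pattern: the 11th of each month.
Next: March 2034 → Sat Mar 11 2034.
April 2034: Tue Apr 11 2034.
Next: May 2034 → Thu May 11 2034.
Next: June 2034 → Sun Jun 11 2034.
July 2034: Tue Jul 11 2034.
Next: August 2034 → Fri Aug 11 2034.
Next: September 2034 → Mon Sep 11 2034.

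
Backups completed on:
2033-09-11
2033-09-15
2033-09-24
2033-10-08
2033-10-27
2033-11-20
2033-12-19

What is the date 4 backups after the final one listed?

2034-06-03

The spacing grows by 5 each time: 4, 9, 14, 19, 24, 29 days.
Next gap: 34 days. 2033-12-19 + 34 days = 2034-01-22.
Next gap: 39 days. 2034-01-22 + 39 days = 2034-03-02.
Next gap: 44 days. 2034-03-02 + 44 days = 2034-04-15.
Next gap: 49 days. 2034-04-15 + 49 days = 2034-06-03.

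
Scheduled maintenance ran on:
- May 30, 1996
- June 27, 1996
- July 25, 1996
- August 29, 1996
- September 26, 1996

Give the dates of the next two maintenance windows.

These are Thursdays with 28, 28, 35, 28-day gaps.
Each is the final Thursday of its month — May 30, 1996 is past the 28th, so '4th Thursday' doesn't fit.
Last Thursday of October 1996: October 31, 1996.
Last Thursday of November 1996: November 28, 1996.

October 31, 1996; November 28, 1996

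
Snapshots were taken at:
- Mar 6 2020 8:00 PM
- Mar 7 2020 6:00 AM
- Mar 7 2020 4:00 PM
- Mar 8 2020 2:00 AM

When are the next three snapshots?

Mar 8 2020 12:00 PM, Mar 8 2020 10:00 PM, Mar 9 2020 8:00 AM

The interval is a steady 10 hours (10, 10, 10).
Mar 8 2020 2:00 AM + 10 h = Mar 8 2020 12:00 PM.
Mar 8 2020 12:00 PM + 10 h = Mar 8 2020 10:00 PM.
Mar 8 2020 10:00 PM + 10 h = Mar 9 2020 8:00 AM.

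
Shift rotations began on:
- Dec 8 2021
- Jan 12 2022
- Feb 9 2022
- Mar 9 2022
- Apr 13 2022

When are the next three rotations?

These are Wednesdays at 28- or 35-day spacing (35, 28, 28, 35).
The pattern: 2nd Wednesday of the month.
2nd Wednesday of May 2022: May 11 2022.
June 2022 — 2nd Wednesday is Jun 8 2022.
2nd Wednesday of July 2022: Jul 13 2022.

May 11 2022, Jun 8 2022, Jul 13 2022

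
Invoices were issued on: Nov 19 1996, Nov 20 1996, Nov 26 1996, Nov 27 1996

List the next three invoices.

The gap pattern 1, 6, 1 repeats every 2 events.
These are the Tuesdays and Wednesdays of each week.
Next Tuesday: Dec 3 1996.
Next Wednesday: Dec 4 1996.
The following Tuesday is Dec 10 1996.

Dec 3 1996, Dec 4 1996, Dec 10 1996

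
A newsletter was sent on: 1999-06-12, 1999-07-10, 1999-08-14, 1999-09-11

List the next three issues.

Gaps: 28, 35, 28 days — a mix of 28 and 35. Every date is a Saturday.
Each is the 2nd Saturday of its month.
October 1999 — 2nd Saturday is 1999-10-09.
November 1999 — 2nd Saturday is 1999-11-13.
2nd Saturday of December 1999: 1999-12-11.

1999-10-09, 1999-11-13, 1999-12-11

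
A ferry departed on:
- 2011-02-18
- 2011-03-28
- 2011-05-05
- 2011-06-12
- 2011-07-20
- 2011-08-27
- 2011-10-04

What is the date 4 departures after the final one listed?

Gaps between consecutive events: 38, 38, 38, 38, 38, 38 days — a constant 38-day interval.
2011-10-04 + 38 days = 2011-11-11.
2011-11-11 + 38 days = 2011-12-19.
2011-12-19 + 38 days = 2012-01-26.
2012-01-26 + 38 days = 2012-03-04.

2012-03-04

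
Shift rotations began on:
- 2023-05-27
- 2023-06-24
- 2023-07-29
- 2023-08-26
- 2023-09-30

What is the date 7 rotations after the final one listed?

2024-04-27

These are Saturdays with 28, 35, 28, 35-day gaps.
Each is the final Saturday of its month — 2023-07-29 is past the 28th, so '4th Saturday' doesn't fit.
Last Saturday of October 2023: 2023-10-28.
Last Saturday of November 2023: 2023-11-25.
Last Saturday of December 2023: 2023-12-30.
Last Saturday of January 2024: 2024-01-27.
Last Saturday of February 2024: 2024-02-24.
Last Saturday of March 2024: 2024-03-30.
April 2024 ends with Saturday 2024-04-27.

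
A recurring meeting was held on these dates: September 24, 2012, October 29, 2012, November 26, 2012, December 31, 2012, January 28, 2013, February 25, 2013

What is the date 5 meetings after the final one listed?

July 29, 2013

Every date is a Monday; gaps 35, 28, 35, 28, 28 days.
Each is the last Monday of its month (at least one falls on the 29th or later, ruling out '4th Monday').
Last Monday of March 2013: March 25, 2013.
Last Monday of April 2013: April 29, 2013.
May 2013 ends with Monday May 27, 2013.
June 2013 ends with Monday June 24, 2013.
Last Monday of July 2013: July 29, 2013.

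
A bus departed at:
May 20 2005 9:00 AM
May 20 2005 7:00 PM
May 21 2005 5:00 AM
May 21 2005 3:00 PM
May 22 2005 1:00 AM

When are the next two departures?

Gaps: 10, 10, 10, 10 hours — each event is 10 hours after the previous one.
May 22 2005 1:00 AM + 10 h = May 22 2005 11:00 AM.
May 22 2005 11:00 AM + 10 h = May 22 2005 9:00 PM.

May 22 2005 11:00 AM, May 22 2005 9:00 PM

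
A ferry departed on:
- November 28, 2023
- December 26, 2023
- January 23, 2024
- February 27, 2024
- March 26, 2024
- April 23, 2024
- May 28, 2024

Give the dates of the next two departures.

These are Tuesdays at 28- or 35-day spacing (28, 28, 35, 28, 28, 35).
The pattern: 4th Tuesday of the month.
June 2024 — 4th Tuesday is June 25, 2024.
July 2024 — 4th Tuesday is July 23, 2024.

June 25, 2024; July 23, 2024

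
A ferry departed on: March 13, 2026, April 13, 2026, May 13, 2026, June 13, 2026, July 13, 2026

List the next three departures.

The day-of-month is always 13 (31, 30, 31, 30 days between events).
So this recurs on the 13th of each month.
Next: August 2026 → August 13, 2026.
September 2026: September 13, 2026.
Next: October 2026 → October 13, 2026.

August 13, 2026; September 13, 2026; October 13, 2026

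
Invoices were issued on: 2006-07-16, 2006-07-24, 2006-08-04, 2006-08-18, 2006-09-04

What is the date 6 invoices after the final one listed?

2007-02-16

Gaps: 8, 11, 14, 17 days — each gap is 3 larger than the previous one.
Next gap: 20 days. 2006-09-04 + 20 days = 2006-09-24.
Next gap: 23 days. 2006-09-24 + 23 days = 2006-10-17.
Next gap: 26 days. 2006-10-17 + 26 days = 2006-11-12.
Next gap: 29 days. 2006-11-12 + 29 days = 2006-12-11.
Next gap: 32 days. 2006-12-11 + 32 days = 2007-01-12.
Next gap: 35 days. 2007-01-12 + 35 days = 2007-02-16.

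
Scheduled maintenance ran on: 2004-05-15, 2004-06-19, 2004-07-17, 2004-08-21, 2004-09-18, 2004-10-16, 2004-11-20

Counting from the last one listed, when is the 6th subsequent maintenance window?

2005-05-21

Gaps: 35, 28, 35, 28, 28, 35 days — a mix of 28 and 35. Every date is a Saturday.
Each is the 3rd Saturday of its month.
December 2004 — 3rd Saturday is 2004-12-18.
3rd Saturday of January 2005: 2005-01-15.
3rd Saturday of February 2005: 2005-02-19.
March 2005 — 3rd Saturday is 2005-03-19.
3rd Saturday of April 2005: 2005-04-16.
3rd Saturday of May 2005: 2005-05-21.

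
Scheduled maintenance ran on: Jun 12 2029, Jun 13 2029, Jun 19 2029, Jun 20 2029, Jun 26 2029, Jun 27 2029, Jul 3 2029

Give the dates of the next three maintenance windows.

Jul 4 2029, Jul 10 2029, Jul 11 2029

Gaps: 1, 6, 1, 6, 1, 6 days — not constant, but cyclic with period 2.
The events fall on every Tuesday and Wednesday.
The following Wednesday is Jul 4 2029.
The following Tuesday is Jul 10 2029.
The following Wednesday is Jul 11 2029.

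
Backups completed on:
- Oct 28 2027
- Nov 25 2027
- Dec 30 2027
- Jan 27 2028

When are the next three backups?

Feb 24 2028, Mar 30 2028, Apr 27 2028

These are Thursdays with 28, 35, 28-day gaps.
Each is the final Thursday of its month — Dec 30 2027 is past the 28th, so '4th Thursday' doesn't fit.
February 2028 ends with Thursday Feb 24 2028.
March 2028 ends with Thursday Mar 30 2028.
April 2028 ends with Thursday Apr 27 2028.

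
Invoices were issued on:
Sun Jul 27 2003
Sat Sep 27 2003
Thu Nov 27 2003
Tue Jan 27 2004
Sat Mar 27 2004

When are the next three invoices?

Thu May 27 2004, Tue Jul 27 2004, Mon Sep 27 2004

Each date is the 27th; the gaps (62, 61, 61, 60) track the month lengths.
The rule is the 27th of every 2 months.
Next: May 2004 → Thu May 27 2004.
July 2004: Tue Jul 27 2004.
September 2004: Mon Sep 27 2004.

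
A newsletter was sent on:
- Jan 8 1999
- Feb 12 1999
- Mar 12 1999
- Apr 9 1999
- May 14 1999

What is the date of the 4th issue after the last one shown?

Sep 10 1999

These are Fridays at 28- or 35-day spacing (35, 28, 28, 35).
The pattern: 2nd Friday of the month.
June 1999 — 2nd Friday is Jun 11 1999.
July 1999 — 2nd Friday is Jul 9 1999.
2nd Friday of August 1999: Aug 13 1999.
September 1999 — 2nd Friday is Sep 10 1999.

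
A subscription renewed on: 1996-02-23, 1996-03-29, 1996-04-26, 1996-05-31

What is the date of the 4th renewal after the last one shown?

All Fridays; the gaps (35, 28, 35) vary with month length.
This is the last Friday of each month.
Last Friday of June 1996: 1996-06-28.
July 1996 ends with Friday 1996-07-26.
Last Friday of August 1996: 1996-08-30.
September 1996 ends with Friday 1996-09-27.

1996-09-27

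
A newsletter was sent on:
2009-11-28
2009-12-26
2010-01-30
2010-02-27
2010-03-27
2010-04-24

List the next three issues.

2010-05-29, 2010-06-26, 2010-07-31

Every date is a Saturday; gaps 28, 35, 28, 28, 28 days.
Each is the last Saturday of its month (at least one falls on the 29th or later, ruling out '4th Saturday').
Last Saturday of May 2010: 2010-05-29.
Last Saturday of June 2010: 2010-06-26.
Last Saturday of July 2010: 2010-07-31.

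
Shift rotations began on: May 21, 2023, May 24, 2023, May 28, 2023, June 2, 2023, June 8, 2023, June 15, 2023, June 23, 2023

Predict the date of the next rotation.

July 2, 2023

Gaps: 3, 4, 5, 6, 7, 8 days — each gap is 1 larger than the previous one.
Next gap: 9 days. June 23, 2023 + 9 days = July 2, 2023.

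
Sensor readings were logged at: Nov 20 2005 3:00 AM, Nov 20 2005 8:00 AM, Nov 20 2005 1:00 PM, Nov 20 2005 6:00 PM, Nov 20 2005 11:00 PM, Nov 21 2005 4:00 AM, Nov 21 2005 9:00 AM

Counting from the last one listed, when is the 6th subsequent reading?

Nov 22 2005 3:00 PM

Gaps: 5, 5, 5, 5, 5, 5 hours — each event is 5 hours after the previous one.
Nov 21 2005 9:00 AM + 5 h = Nov 21 2005 2:00 PM.
Nov 21 2005 2:00 PM + 5 h = Nov 21 2005 7:00 PM.
Nov 21 2005 7:00 PM + 5 h = Nov 22 2005 12:00 AM.
Nov 22 2005 12:00 AM + 5 h = Nov 22 2005 5:00 AM.
Nov 22 2005 5:00 AM + 5 h = Nov 22 2005 10:00 AM.
Nov 22 2005 10:00 AM + 5 h = Nov 22 2005 3:00 PM.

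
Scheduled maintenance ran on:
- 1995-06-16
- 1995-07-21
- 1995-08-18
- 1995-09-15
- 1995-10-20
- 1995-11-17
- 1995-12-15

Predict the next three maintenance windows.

All dates are Fridays, 35, 28, 28, 35, 28, 28 days apart.
Specifically, the 3rd Friday of each month.
January 1996 — 3rd Friday is 1996-01-19.
February 1996 — 3rd Friday is 1996-02-16.
3rd Friday of March 1996: 1996-03-15.

1996-01-19, 1996-02-16, 1996-03-15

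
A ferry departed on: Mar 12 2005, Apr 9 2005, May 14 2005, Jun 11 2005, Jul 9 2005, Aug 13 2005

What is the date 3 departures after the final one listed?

All dates are Saturdays, 28, 35, 28, 28, 35 days apart.
Specifically, the 2nd Saturday of each month.
2nd Saturday of September 2005: Sep 10 2005.
2nd Saturday of October 2005: Oct 8 2005.
November 2005 — 2nd Saturday is Nov 12 2005.

Nov 12 2005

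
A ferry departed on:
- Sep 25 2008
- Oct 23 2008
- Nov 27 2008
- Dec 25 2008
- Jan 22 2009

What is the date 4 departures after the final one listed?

May 28 2009

These are Thursdays at 28- or 35-day spacing (28, 35, 28, 28).
The pattern: 4th Thursday of the month.
4th Thursday of February 2009: Feb 26 2009.
4th Thursday of March 2009: Mar 26 2009.
4th Thursday of April 2009: Apr 23 2009.
May 2009 — 4th Thursday is May 28 2009.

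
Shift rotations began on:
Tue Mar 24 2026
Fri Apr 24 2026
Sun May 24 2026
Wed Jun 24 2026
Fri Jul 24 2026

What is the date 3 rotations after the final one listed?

Sat Oct 24 2026

Each date is the 24th; the gaps (31, 30, 31, 30) track the month lengths.
The rule is the 24th of each month.
Next: August 2026 → Mon Aug 24 2026.
Next: September 2026 → Thu Sep 24 2026.
Next: October 2026 → Sat Oct 24 2026.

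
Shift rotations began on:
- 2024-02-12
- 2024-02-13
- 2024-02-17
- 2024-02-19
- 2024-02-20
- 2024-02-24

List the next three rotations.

2024-02-26, 2024-02-27, 2024-03-02

The gap pattern 1, 4, 2, 1, 4 repeats every 3 events.
These are the Mondays, Tuesdays and Saturdays of each week.
Next Monday: 2024-02-26.
The following Tuesday is 2024-02-27.
The following Saturday is 2024-03-02.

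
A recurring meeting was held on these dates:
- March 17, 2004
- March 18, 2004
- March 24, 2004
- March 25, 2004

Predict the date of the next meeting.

March 31, 2004

Every event lands on a Wednesday or Thursday (gaps cycle 1, 6, 1).
So the schedule is: every Wednesday and Thursday.
Next Wednesday: March 31, 2004.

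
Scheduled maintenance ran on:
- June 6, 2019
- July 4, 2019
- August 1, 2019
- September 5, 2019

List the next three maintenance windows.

October 3, 2019; November 7, 2019; December 5, 2019

Gaps: 28, 28, 35 days — a mix of 28 and 35. Every date is a Thursday.
Each is the 1st Thursday of its month.
October 2019 — 1st Thursday is October 3, 2019.
1st Thursday of November 2019: November 7, 2019.
December 2019 — 1st Thursday is December 5, 2019.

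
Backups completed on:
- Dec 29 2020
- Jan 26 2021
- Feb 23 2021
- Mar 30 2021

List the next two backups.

Apr 27 2021, May 25 2021

These are Tuesdays with 28, 28, 35-day gaps.
Each is the final Tuesday of its month — Dec 29 2020 is past the 28th, so '4th Tuesday' doesn't fit.
Last Tuesday of April 2021: Apr 27 2021.
May 2021 ends with Tuesday May 25 2021.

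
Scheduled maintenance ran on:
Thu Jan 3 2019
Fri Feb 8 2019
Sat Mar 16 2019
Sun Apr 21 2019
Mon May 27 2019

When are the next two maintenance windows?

Every event comes 36 days after the last (36, 36, 36, 36).
Mon May 27 2019 + 36 days = Tue Jul 2 2019.
Tue Jul 2 2019 + 36 days = Wed Aug 7 2019.

Tue Jul 2 2019, Wed Aug 7 2019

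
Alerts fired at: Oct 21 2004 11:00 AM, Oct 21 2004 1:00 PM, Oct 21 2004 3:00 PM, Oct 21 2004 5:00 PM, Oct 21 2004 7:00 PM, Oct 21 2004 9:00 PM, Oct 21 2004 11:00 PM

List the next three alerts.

The interval is a steady 2 hours (2, 2, 2, 2, 2, 2).
Oct 21 2004 11:00 PM + 2 h = Oct 22 2004 1:00 AM.
Oct 22 2004 1:00 AM + 2 h = Oct 22 2004 3:00 AM.
Oct 22 2004 3:00 AM + 2 h = Oct 22 2004 5:00 AM.

Oct 22 2004 1:00 AM, Oct 22 2004 3:00 AM, Oct 22 2004 5:00 AM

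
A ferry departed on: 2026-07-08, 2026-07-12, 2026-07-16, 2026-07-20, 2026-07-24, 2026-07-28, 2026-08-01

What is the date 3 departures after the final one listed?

Every event comes 4 days after the last (4, 4, 4, 4, 4, 4).
2026-08-01 + 4 days = 2026-08-05.
2026-08-05 + 4 days = 2026-08-09.
2026-08-09 + 4 days = 2026-08-13.

2026-08-13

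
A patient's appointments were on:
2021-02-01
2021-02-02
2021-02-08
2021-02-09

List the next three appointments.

Gaps: 1, 6, 1 days — not constant, but cyclic with period 2.
The events fall on every Monday and Tuesday.
Next Monday: 2021-02-15.
The following Tuesday is 2021-02-16.
Next Monday: 2021-02-22.

2021-02-15, 2021-02-16, 2021-02-22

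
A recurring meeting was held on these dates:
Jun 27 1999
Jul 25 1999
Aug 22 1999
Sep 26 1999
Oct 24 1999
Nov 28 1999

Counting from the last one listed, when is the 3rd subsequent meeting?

Feb 27 2000

All dates are Sundays, 28, 28, 35, 28, 35 days apart.
Specifically, the 4th Sunday of each month.
4th Sunday of December 1999: Dec 26 1999.
4th Sunday of January 2000: Jan 23 2000.
4th Sunday of February 2000: Feb 27 2000.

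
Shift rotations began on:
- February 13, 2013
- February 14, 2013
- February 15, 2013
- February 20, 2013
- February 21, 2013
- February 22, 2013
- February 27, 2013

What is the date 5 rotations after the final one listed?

The gap pattern 1, 1, 5, 1, 1, 5 repeats every 3 events.
These are the Wednesdays, Thursdays and Fridays of each week.
Next Thursday: February 28, 2013.
The following Friday is March 1, 2013.
Next Wednesday: March 6, 2013.
Next Thursday: March 7, 2013.
The following Friday is March 8, 2013.

March 8, 2013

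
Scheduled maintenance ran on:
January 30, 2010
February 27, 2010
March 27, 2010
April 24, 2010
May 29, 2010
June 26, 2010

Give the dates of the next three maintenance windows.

July 31, 2010; August 28, 2010; September 25, 2010

All Saturdays; the gaps (28, 28, 28, 35, 28) vary with month length.
This is the last Saturday of each month.
Last Saturday of July 2010: July 31, 2010.
Last Saturday of August 2010: August 28, 2010.
Last Saturday of September 2010: September 25, 2010.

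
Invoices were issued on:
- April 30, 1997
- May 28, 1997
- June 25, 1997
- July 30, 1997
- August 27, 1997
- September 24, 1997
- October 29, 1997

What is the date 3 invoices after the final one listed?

January 28, 1998

Every date is a Wednesday; gaps 28, 28, 35, 28, 28, 35 days.
Each is the last Wednesday of its month (at least one falls on the 29th or later, ruling out '4th Wednesday').
Last Wednesday of November 1997: November 26, 1997.
December 1997 ends with Wednesday December 31, 1997.
Last Wednesday of January 1998: January 28, 1998.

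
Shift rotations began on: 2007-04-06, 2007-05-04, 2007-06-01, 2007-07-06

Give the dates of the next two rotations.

All dates are Fridays, 28, 28, 35 days apart.
Specifically, the 1st Friday of each month.
1st Friday of August 2007: 2007-08-03.
September 2007 — 1st Friday is 2007-09-07.

2007-08-03, 2007-09-07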